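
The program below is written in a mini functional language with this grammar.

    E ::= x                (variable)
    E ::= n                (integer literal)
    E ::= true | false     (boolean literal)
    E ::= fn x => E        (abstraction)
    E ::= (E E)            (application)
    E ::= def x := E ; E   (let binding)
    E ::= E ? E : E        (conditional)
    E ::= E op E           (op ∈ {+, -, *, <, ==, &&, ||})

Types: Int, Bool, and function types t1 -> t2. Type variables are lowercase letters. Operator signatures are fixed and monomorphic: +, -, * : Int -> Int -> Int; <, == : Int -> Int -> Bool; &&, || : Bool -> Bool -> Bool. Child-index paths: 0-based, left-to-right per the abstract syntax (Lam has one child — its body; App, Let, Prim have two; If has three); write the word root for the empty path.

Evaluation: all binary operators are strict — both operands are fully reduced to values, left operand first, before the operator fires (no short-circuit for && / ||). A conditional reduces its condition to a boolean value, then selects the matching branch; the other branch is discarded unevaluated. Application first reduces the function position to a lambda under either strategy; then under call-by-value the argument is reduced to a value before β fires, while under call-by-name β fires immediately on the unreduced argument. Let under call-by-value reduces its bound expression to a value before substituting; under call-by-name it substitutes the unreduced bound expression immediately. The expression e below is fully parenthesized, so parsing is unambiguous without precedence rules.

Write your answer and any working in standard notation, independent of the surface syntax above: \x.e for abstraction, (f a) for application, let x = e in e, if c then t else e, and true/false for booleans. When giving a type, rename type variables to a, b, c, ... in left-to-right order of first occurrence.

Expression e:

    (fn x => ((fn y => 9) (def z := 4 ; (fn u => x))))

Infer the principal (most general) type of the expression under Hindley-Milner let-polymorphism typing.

Answer: a -> Int

Derivation:
\y._ : b -> Int
let z : Int
x : a
\u._ : c -> a
  unify b -> Int ~ (c -> a) -> d
  unify b ~ c -> a
  unify Int ~ d
_ _ : Int
\x._ : a -> Int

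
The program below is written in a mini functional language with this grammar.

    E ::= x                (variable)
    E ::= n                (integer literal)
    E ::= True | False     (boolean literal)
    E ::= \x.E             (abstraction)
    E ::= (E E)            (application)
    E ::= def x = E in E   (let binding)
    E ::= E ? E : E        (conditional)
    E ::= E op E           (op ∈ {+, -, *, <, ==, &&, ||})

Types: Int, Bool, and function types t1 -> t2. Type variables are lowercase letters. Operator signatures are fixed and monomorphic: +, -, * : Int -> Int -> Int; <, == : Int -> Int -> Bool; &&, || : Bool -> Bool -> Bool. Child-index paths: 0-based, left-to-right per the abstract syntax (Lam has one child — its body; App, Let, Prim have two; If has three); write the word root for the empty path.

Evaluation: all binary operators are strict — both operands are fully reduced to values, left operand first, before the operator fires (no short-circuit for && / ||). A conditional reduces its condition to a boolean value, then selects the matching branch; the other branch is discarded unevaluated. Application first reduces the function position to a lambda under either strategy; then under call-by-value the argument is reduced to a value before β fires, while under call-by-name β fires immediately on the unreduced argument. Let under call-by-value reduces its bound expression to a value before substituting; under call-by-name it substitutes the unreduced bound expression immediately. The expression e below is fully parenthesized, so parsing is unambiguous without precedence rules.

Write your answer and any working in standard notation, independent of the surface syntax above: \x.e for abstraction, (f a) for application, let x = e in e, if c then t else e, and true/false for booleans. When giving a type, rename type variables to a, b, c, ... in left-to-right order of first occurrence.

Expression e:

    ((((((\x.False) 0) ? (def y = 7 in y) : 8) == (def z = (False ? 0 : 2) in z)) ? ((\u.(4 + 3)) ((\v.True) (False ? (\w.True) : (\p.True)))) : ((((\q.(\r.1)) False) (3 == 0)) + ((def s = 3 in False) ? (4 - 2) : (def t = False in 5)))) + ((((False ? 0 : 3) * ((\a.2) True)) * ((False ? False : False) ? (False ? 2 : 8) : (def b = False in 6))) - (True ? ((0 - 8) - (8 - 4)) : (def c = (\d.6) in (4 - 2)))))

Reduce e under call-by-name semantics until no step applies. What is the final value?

Working:
step 0: ((if ((if ((\x.false) 0) then (let y = 7 in y) else 8) == (let z = (if false then 0 else 2) in z)) then ((\u.(4 + 3)) ((\v.true) (if false then (\w.true) else (\p.true)))) else ((((\q.(\r.1)) false) (3 == 0)) + (if (let s = 3 in false) then (4 - 2) else (let t = false in 5)))) + ((((if false then 0 else 3) * ((\a.2) true)) * (if (if false then false else false) then (if false then 2 else 8) else (let b = false in 6))) - (if true then ((0 - 8) - (8 - 4)) else (let c = (\d.6) in (4 - 2)))))
step 1: [beta@0.0.0.0] ((if ((if false then (let y = 7 in y) else 8) == (let z = (if false then 0 else 2) in z)) then ((\u.(4 + 3)) ((\v.true) (if false then (\w.true) else (\p.true)))) else ((((\q.(\r.1)) false) (3 == 0)) + (if (let s = 3 in false) then (4 - 2) else (let t = false in 5)))) + ((((if false then 0 else 3) * ((\a.2) true)) * (if (if false then false else false) then (if false then 2 else 8) else (let b = false in 6))) - (if true then ((0 - 8) - (8 - 4)) else (let c = (\d.6) in (4 - 2)))))
step 2: [if@0.0.0] ((if (8 == (let z = (if false then 0 else 2) in z)) then ((\u.(4 + 3)) ((\v.true) (if false then (\w.true) else (\p.true)))) else ((((\q.(\r.1)) false) (3 == 0)) + (if (let s = 3 in false) then (4 - 2) else (let t = false in 5)))) + ((((if false then 0 else 3) * ((\a.2) true)) * (if (if false then false else false) then (if false then 2 else 8) else (let b = false in 6))) - (if true then ((0 - 8) - (8 - 4)) else (let c = (\d.6) in (4 - 2)))))
step 3: [let@0.0.1] ((if (8 == (if false then 0 else 2)) then ((\u.(4 + 3)) ((\v.true) (if false then (\w.true) else (\p.true)))) else ((((\q.(\r.1)) false) (3 == 0)) + (if (let s = 3 in false) then (4 - 2) else (let t = false in 5)))) + ((((if false then 0 else 3) * ((\a.2) true)) * (if (if false then false else false) then (if false then 2 else 8) else (let b = false in 6))) - (if true then ((0 - 8) - (8 - 4)) else (let c = (\d.6) in (4 - 2)))))
step 4: [if@0.0.1] ((if (8 == 2) then ((\u.(4 + 3)) ((\v.true) (if false then (\w.true) else (\p.true)))) else ((((\q.(\r.1)) false) (3 == 0)) + (if (let s = 3 in false) then (4 - 2) else (let t = false in 5)))) + ((((if false then 0 else 3) * ((\a.2) true)) * (if (if false then false else false) then (if false then 2 else 8) else (let b = false in 6))) - (if true then ((0 - 8) - (8 - 4)) else (let c = (\d.6) in (4 - 2)))))
step 5: [delta@0.0] ((if false then ((\u.(4 + 3)) ((\v.true) (if false then (\w.true) else (\p.true)))) else ((((\q.(\r.1)) false) (3 == 0)) + (if (let s = 3 in false) then (4 - 2) else (let t = false in 5)))) + ((((if false then 0 else 3) * ((\a.2) true)) * (if (if false then false else false) then (if false then 2 else 8) else (let b = false in 6))) - (if true then ((0 - 8) - (8 - 4)) else (let c = (\d.6) in (4 - 2)))))
step 6: [if@0] (((((\q.(\r.1)) false) (3 == 0)) + (if (let s = 3 in false) then (4 - 2) else (let t = false in 5))) + ((((if false then 0 else 3) * ((\a.2) true)) * (if (if false then false else false) then (if false then 2 else 8) else (let b = false in 6))) - (if true then ((0 - 8) - (8 - 4)) else (let c = (\d.6) in (4 - 2)))))
step 7: [beta@0.0.0] ((((\r.1) (3 == 0)) + (if (let s = 3 in false) then (4 - 2) else (let t = false in 5))) + ((((if false then 0 else 3) * ((\a.2) true)) * (if (if false then false else false) then (if false then 2 else 8) else (let b = false in 6))) - (if true then ((0 - 8) - (8 - 4)) else (let c = (\d.6) in (4 - 2)))))
step 8: [beta@0.0] ((1 + (if (let s = 3 in false) then (4 - 2) else (let t = false in 5))) + ((((if false then 0 else 3) * ((\a.2) true)) * (if (if false then false else false) then (if false then 2 else 8) else (let b = false in 6))) - (if true then ((0 - 8) - (8 - 4)) else (let c = (\d.6) in (4 - 2)))))
step 9: [let@0.1.0] ((1 + (if false then (4 - 2) else (let t = false in 5))) + ((((if false then 0 else 3) * ((\a.2) true)) * (if (if false then false else false) then (if false then 2 else 8) else (let b = false in 6))) - (if true then ((0 - 8) - (8 - 4)) else (let c = (\d.6) in (4 - 2)))))
step 10: [if@0.1] ((1 + (let t = false in 5)) + ((((if false then 0 else 3) * ((\a.2) true)) * (if (if false then false else false) then (if false then 2 else 8) else (let b = false in 6))) - (if true then ((0 - 8) - (8 - 4)) else (let c = (\d.6) in (4 - 2)))))
step 11: [let@0.1] ((1 + 5) + ((((if false then 0 else 3) * ((\a.2) true)) * (if (if false then false else false) then (if false then 2 else 8) else (let b = false in 6))) - (if true then ((0 - 8) - (8 - 4)) else (let c = (\d.6) in (4 - 2)))))
step 12: [delta@0] (6 + ((((if false then 0 else 3) * ((\a.2) true)) * (if (if false then false else false) then (if false then 2 else 8) else (let b = false in 6))) - (if true then ((0 - 8) - (8 - 4)) else (let c = (\d.6) in (4 - 2)))))
step 13: [if@1.0.0.0] (6 + (((3 * ((\a.2) true)) * (if (if false then false else false) then (if false then 2 else 8) else (let b = false in 6))) - (if true then ((0 - 8) - (8 - 4)) else (let c = (\d.6) in (4 - 2)))))
step 14: [beta@1.0.0.1] (6 + (((3 * 2) * (if (if false then false else false) then (if false then 2 else 8) else (let b = false in 6))) - (if true then ((0 - 8) - (8 - 4)) else (let c = (\d.6) in (4 - 2)))))
step 15: [delta@1.0.0] (6 + ((6 * (if (if false then false else false) then (if false then 2 else 8) else (let b = false in 6))) - (if true then ((0 - 8) - (8 - 4)) else (let c = (\d.6) in (4 - 2)))))
step 16: [if@1.0.1.0] (6 + ((6 * (if false then (if false then 2 else 8) else (let b = false in 6))) - (if true then ((0 - 8) - (8 - 4)) else (let c = (\d.6) in (4 - 2)))))
step 17: [if@1.0.1] (6 + ((6 * (let b = false in 6)) - (if true then ((0 - 8) - (8 - 4)) else (let c = (\d.6) in (4 - 2)))))
step 18: [let@1.0.1] (6 + ((6 * 6) - (if true then ((0 - 8) - (8 - 4)) else (let c = (\d.6) in (4 - 2)))))
step 19: [delta@1.0] (6 + (36 - (if true then ((0 - 8) - (8 - 4)) else (let c = (\d.6) in (4 - 2)))))
step 20: [if@1.1] (6 + (36 - ((0 - 8) - (8 - 4))))
step 21: [delta@1.1.0] (6 + (36 - (-8 - (8 - 4))))
step 22: [delta@1.1.1] (6 + (36 - (-8 - 4)))
step 23: [delta@1.1] (6 + (36 - -12))
step 24: [delta@1] (6 + 48)
step 25: [delta@root] 54

Answer: 54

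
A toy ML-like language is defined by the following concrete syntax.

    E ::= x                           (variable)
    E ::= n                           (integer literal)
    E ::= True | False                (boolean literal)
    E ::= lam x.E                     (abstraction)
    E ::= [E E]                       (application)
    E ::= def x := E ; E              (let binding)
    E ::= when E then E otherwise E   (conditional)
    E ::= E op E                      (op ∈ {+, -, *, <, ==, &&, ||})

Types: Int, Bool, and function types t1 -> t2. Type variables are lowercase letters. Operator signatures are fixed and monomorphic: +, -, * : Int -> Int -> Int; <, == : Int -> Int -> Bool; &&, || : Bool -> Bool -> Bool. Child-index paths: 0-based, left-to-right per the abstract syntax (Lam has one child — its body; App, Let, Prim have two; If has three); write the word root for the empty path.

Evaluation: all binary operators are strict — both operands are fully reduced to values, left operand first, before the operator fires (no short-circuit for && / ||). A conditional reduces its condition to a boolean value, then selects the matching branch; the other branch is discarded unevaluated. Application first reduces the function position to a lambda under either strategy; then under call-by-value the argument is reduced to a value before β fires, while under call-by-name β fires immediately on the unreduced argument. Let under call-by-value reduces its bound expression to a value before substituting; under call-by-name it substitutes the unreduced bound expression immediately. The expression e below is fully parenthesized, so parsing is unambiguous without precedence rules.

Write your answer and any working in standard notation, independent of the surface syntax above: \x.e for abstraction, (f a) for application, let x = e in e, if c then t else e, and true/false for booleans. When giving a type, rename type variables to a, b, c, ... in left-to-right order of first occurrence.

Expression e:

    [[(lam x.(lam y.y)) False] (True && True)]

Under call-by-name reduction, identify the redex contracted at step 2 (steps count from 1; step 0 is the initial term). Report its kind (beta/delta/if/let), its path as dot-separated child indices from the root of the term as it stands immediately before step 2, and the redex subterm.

Working:
step 0: (((\x.(\y.y)) false) (true && true))
step 1: [beta@0] ((\y.y) (true && true))
step 2: [beta@root] (true && true)

Answer: beta at root : ((\y.y) (true && true))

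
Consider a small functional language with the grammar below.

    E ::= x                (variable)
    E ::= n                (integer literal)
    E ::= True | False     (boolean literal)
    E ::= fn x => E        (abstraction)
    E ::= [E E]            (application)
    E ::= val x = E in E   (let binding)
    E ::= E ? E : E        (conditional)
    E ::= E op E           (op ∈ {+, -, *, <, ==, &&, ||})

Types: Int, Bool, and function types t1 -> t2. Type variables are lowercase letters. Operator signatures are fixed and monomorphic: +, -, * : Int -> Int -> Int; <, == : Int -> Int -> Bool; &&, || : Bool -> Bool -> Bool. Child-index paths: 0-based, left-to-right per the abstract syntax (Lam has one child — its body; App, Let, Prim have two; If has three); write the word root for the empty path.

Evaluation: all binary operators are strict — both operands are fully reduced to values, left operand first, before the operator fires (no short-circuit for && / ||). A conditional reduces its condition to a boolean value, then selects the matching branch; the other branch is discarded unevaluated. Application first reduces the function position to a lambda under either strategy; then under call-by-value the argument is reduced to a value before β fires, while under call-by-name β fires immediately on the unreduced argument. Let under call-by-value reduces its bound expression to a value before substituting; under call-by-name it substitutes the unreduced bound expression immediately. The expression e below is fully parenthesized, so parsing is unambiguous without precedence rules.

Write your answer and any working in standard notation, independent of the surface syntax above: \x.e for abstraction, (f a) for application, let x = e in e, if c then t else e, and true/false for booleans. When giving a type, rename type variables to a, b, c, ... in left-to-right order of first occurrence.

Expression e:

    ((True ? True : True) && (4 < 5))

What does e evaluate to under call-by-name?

Working:
step 0: ((if true then true else true) && (4 < 5))
step 1: [if@0] (true && (4 < 5))
step 2: [delta@1] (true && true)
step 3: [delta@root] true

Answer: true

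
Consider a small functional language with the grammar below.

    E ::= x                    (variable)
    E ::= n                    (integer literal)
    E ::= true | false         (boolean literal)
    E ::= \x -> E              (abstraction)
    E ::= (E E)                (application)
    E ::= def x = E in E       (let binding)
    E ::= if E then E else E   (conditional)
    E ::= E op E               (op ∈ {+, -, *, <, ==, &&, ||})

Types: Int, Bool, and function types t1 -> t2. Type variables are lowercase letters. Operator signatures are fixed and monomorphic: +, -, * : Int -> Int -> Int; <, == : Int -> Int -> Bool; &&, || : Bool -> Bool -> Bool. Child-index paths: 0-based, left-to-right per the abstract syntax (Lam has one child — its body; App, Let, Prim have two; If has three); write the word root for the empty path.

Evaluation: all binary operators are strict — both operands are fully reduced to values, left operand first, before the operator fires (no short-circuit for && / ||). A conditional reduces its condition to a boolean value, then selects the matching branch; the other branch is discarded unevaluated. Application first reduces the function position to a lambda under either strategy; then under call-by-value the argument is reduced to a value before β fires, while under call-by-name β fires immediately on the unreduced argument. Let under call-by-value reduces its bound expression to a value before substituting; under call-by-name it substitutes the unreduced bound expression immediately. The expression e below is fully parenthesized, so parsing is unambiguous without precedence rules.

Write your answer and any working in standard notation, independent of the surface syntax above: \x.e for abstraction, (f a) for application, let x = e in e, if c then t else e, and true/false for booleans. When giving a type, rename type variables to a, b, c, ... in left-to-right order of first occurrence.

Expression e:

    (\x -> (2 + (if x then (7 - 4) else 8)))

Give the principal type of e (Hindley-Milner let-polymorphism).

Answer: Bool -> Int

Derivation:
  unify Int ~ Int
x : a
  unify a ~ Bool
  unify Int ~ Int
  unify Int ~ Int
  unify Int ~ Int
  unify Int ~ Int
\x._ : Bool -> Int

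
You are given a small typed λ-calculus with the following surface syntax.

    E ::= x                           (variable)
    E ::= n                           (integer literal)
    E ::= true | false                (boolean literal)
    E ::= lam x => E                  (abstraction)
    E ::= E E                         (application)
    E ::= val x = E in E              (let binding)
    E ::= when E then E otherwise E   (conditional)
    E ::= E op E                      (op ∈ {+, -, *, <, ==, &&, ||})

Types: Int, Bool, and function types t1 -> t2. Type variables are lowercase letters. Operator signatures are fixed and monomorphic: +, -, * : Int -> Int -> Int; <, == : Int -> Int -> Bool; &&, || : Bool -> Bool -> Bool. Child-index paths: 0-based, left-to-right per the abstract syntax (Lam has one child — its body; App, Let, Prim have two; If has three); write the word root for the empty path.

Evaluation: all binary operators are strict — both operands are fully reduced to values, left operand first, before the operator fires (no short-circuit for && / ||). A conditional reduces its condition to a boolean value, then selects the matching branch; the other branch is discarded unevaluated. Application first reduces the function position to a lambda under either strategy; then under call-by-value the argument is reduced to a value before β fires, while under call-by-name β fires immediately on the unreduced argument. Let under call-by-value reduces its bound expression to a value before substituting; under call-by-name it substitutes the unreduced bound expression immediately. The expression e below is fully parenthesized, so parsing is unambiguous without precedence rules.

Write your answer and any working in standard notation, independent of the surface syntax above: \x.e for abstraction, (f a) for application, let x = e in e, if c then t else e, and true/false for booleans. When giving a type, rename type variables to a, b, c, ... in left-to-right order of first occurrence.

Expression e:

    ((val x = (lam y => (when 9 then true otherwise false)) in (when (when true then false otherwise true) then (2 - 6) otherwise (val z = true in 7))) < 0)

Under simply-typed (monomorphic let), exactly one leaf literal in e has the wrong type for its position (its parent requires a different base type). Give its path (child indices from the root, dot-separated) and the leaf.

Trace:
  unify Int ~ Bool
  FAIL: mismatch Int ~ Bool

Answer: 0.0.0.0 : 9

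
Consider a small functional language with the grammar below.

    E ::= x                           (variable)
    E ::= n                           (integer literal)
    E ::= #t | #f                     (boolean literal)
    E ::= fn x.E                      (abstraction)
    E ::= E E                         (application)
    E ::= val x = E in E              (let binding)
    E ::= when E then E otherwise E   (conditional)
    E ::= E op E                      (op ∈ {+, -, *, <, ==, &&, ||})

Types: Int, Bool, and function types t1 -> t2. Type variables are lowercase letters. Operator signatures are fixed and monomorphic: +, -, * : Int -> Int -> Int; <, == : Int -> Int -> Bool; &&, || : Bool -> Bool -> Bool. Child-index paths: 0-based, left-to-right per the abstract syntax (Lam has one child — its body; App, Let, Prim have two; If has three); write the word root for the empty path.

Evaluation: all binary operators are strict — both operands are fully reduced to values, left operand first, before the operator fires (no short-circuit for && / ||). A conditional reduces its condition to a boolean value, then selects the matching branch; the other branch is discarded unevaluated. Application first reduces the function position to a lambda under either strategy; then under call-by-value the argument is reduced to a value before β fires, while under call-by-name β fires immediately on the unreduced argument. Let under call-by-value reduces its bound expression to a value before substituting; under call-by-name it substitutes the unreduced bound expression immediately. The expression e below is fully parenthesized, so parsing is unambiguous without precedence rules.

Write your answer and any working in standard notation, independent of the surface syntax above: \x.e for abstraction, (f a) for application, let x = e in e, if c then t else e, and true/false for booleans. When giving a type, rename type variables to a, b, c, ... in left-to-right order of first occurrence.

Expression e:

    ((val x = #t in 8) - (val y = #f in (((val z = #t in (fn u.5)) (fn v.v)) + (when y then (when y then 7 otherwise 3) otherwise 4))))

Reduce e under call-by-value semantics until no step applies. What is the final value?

Working:
step 0: ((let x = true in 8) - (let y = false in (((let z = true in (\u.5)) (\v.v)) + (if y then (if y then 7 else 3) else 4))))
step 1: [let@0] (8 - (let y = false in (((let z = true in (\u.5)) (\v.v)) + (if y then (if y then 7 else 3) else 4))))
step 2: [let@1] (8 - (((let z = true in (\u.5)) (\v.v)) + (if false then (if false then 7 else 3) else 4)))
step 3: [let@1.0.0] (8 - (((\u.5) (\v.v)) + (if false then (if false then 7 else 3) else 4)))
step 4: [beta@1.0] (8 - (5 + (if false then (if false then 7 else 3) else 4)))
step 5: [if@1.1] (8 - (5 + 4))
step 6: [delta@1] (8 - 9)
step 7: [delta@root] -1

Answer: -1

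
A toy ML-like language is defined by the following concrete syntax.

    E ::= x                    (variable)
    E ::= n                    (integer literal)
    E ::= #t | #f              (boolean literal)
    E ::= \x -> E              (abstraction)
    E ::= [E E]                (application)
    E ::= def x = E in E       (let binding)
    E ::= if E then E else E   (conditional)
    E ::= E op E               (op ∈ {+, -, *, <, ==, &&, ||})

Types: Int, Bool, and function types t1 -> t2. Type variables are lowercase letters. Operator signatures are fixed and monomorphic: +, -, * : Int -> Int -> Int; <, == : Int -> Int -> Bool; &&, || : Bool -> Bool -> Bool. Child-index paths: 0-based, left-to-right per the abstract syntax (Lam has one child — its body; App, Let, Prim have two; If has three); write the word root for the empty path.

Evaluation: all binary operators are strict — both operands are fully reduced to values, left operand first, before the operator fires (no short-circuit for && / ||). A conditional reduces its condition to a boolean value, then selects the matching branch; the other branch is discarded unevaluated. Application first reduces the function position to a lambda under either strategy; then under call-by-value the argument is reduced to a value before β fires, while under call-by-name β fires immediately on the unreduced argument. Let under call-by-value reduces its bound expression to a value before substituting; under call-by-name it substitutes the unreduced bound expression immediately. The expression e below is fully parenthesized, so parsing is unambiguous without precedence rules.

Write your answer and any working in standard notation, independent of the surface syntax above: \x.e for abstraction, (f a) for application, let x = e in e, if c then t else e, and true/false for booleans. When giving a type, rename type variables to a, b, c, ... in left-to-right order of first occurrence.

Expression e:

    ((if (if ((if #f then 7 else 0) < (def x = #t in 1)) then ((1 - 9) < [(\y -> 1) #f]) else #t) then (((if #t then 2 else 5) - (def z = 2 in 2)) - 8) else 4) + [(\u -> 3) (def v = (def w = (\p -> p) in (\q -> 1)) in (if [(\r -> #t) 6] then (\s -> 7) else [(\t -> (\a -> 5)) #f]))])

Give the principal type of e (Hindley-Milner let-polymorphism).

Answer: Int

Derivation:
  unify Bool ~ Bool
  unify Int ~ Int
  unify Int ~ Int
let x : Bool
  unify Int ~ Int
  unify Bool ~ Bool
  unify Int ~ Int
  unify Int ~ Int
  unify Int ~ Int
\y._ : a -> Int
  unify a -> Int ~ Bool -> b
  unify a ~ Bool
  unify Int ~ b
_ _ : Int
  unify Int ~ Int
  unify Bool ~ Bool
  unify Bool ~ Bool
  unify Bool ~ Bool
  unify Int ~ Int
  unify Int ~ Int
let z : Int
  unify Int ~ Int
  unify Int ~ Int
  unify Int ~ Int
  unify Int ~ Int
  unify Int ~ Int
\u._ : c -> Int
p : d
\p._ : d -> d
let w : forall. d -> d
\q._ : e -> Int
let v : forall. e -> Int
\r._ : f -> Bool
  unify f -> Bool ~ Int -> g
  unify f ~ Int
  unify Bool ~ g
_ _ : Bool
  unify Bool ~ Bool
\s._ : h -> Int
\a._ : j -> Int
\t._ : i -> j -> Int
  unify i -> j -> Int ~ Bool -> k
  unify i ~ Bool
  unify j -> Int ~ k
_ _ : j -> Int
  unify h -> Int ~ j -> Int
  unify h ~ j
  unify Int ~ Int
  unify c -> Int ~ (j -> Int) -> l
  unify c ~ j -> Int
  unify Int ~ l
_ _ : Int
  unify Int ~ Int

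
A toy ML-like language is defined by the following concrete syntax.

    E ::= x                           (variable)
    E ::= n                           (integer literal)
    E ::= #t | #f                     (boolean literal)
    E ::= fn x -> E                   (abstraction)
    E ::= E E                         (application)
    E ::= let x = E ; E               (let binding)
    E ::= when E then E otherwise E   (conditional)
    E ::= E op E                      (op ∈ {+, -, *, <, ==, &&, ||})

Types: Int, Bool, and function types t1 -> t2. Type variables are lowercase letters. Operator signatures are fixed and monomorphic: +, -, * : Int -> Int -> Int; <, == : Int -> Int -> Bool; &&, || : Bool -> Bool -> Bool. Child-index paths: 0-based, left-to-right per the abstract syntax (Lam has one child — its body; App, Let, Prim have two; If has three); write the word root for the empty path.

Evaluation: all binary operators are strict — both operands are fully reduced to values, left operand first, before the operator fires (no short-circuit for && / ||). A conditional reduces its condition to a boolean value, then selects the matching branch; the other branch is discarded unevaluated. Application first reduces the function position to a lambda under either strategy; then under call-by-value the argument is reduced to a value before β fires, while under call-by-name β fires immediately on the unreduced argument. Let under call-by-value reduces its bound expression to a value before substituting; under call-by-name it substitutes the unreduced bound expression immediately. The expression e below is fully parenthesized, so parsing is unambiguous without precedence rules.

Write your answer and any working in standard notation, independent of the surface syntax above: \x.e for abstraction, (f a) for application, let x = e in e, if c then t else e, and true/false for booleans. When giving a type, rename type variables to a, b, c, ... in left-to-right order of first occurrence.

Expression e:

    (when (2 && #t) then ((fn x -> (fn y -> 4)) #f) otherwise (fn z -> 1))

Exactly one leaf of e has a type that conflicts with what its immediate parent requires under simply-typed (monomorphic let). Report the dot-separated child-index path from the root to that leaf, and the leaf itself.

Answer: 0.0 : 2

Trace:
  unify Int ~ Bool
  FAIL: mismatch Int ~ Bool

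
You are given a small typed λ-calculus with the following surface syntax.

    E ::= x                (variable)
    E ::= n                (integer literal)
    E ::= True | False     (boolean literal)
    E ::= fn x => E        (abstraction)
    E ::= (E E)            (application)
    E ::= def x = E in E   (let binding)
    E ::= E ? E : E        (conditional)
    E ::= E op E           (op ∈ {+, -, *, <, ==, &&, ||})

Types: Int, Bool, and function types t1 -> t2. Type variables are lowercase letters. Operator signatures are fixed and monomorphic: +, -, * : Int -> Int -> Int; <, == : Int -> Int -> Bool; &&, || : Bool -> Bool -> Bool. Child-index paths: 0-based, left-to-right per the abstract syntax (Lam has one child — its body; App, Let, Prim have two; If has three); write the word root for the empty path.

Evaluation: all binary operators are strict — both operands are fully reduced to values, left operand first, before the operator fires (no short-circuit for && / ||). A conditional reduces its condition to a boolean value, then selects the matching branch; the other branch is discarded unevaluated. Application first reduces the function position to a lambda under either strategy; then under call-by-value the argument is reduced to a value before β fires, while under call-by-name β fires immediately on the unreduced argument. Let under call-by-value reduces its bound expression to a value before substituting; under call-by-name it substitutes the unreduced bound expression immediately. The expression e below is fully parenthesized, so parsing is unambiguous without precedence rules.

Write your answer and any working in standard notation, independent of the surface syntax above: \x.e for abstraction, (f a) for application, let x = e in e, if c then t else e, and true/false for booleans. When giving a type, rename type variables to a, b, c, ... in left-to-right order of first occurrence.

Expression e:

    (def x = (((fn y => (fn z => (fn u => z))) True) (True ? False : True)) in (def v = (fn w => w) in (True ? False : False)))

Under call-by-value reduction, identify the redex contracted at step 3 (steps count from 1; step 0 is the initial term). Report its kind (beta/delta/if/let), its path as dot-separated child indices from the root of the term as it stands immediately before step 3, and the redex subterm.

Answer: beta at 0 : ((\z.(\u.z)) false)

Working:
step 0: (let x = (((\y.(\z.(\u.z))) true) (if true then false else true)) in (let v = (\w.w) in (if true then false else false)))
step 1: [beta@0.0] (let x = ((\z.(\u.z)) (if true then false else true)) in (let v = (\w.w) in (if true then false else false)))
step 2: [if@0.1] (let x = ((\z.(\u.z)) false) in (let v = (\w.w) in (if true then false else false)))
step 3: [beta@0] (let x = (\u.false) in (let v = (\w.w) in (if true then false else false)))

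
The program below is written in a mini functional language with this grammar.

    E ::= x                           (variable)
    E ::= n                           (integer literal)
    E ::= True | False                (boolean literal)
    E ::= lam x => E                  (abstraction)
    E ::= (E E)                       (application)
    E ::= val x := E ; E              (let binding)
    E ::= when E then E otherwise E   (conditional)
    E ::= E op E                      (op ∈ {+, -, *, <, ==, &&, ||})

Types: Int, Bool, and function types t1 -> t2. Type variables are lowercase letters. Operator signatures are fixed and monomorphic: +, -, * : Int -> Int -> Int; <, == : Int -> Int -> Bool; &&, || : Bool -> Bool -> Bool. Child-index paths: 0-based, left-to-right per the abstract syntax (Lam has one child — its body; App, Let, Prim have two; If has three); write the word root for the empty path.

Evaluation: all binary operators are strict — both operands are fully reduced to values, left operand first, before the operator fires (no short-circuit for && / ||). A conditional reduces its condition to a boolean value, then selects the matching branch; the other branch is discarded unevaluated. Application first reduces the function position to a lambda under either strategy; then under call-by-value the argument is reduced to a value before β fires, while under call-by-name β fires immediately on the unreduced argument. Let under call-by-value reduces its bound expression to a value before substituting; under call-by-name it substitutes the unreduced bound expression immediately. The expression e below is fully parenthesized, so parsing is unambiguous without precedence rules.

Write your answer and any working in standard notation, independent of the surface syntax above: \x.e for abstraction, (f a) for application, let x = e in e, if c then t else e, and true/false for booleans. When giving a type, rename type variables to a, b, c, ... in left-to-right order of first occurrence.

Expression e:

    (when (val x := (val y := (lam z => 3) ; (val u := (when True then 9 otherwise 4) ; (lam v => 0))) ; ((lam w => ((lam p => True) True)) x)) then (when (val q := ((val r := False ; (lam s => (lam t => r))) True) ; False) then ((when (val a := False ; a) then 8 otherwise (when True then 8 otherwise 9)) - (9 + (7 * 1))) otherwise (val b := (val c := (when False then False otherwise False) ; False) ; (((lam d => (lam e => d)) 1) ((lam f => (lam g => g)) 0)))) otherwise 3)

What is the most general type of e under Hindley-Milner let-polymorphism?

Answer: Int

Working:
\z._ : a -> Int
let y : forall. a -> Int
  unify Bool ~ Bool
  unify Int ~ Int
let u : Int
\v._ : b -> Int
let x : forall. b -> Int
\p._ : d -> Bool
  unify d -> Bool ~ Bool -> e
  unify d ~ Bool
  unify Bool ~ e
_ _ : Bool
\w._ : c -> Bool
x : f -> Int
  unify c -> Bool ~ (f -> Int) -> g
  unify c ~ f -> Int
  unify Bool ~ g
_ _ : Bool
  unify Bool ~ Bool
let r : Bool
r : Bool
\t._ : i -> Bool
\s._ : h -> i -> Bool
  unify h -> i -> Bool ~ Bool -> j
  unify h ~ Bool
  unify i -> Bool ~ j
_ _ : i -> Bool
let q : forall. i -> Bool
  unify Bool ~ Bool
let a : Bool
a : Bool
  unify Bool ~ Bool
  unify Bool ~ Bool
  unify Int ~ Int
  unify Int ~ Int
  unify Int ~ Int
  unify Int ~ Int
  unify Int ~ Int
  unify Int ~ Int
  unify Int ~ Int
  unify Int ~ Int
  unify Bool ~ Bool
  unify Bool ~ Bool
let c : Bool
let b : Bool
d : k
\e._ : l -> k
\d._ : k -> l -> k
  unify k -> l -> k ~ Int -> m
  unify k ~ Int
  unify l -> Int ~ m
_ _ : l -> Int
g : o
\g._ : o -> o
\f._ : n -> o -> o
  unify n -> o -> o ~ Int -> p
  unify n ~ Int
  unify o -> o ~ p
_ _ : o -> o
  unify l -> Int ~ (o -> o) -> q
  unify l ~ o -> o
  unify Int ~ q
_ _ : Int
  unify Int ~ Int
  unify Int ~ Int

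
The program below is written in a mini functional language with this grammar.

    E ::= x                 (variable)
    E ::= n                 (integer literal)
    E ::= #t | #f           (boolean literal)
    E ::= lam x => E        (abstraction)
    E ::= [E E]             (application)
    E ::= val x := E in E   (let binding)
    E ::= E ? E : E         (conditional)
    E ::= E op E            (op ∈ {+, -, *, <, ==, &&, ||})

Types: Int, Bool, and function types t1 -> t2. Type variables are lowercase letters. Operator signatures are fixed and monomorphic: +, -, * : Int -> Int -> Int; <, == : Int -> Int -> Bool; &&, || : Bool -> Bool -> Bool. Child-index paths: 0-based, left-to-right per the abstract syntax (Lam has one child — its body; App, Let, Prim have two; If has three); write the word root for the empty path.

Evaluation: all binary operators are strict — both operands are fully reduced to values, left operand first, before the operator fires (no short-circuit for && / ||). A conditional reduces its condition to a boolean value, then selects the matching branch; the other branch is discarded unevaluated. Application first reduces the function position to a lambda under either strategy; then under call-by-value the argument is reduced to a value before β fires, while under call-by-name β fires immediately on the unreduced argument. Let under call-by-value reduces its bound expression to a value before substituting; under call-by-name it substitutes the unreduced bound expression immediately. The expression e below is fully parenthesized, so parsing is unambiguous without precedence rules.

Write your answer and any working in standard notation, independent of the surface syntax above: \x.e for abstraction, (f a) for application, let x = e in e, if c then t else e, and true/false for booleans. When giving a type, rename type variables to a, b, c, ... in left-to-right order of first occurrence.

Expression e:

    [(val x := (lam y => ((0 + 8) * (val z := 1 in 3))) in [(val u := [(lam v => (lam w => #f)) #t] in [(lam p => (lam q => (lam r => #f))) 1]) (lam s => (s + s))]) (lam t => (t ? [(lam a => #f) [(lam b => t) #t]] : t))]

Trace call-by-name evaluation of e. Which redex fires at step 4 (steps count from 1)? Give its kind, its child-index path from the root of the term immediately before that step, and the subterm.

Answer: beta at 0 : ((\q.(\r.false)) (\s.(s + s)))

Trace:
step 0: ((let x = (\y.((0 + 8) * (let z = 1 in 3))) in ((let u = ((\v.(\w.false)) true) in ((\p.(\q.(\r.false))) 1)) (\s.(s + s)))) (\t.(if t then ((\a.false) ((\b.t) true)) else t)))
step 1: [let@0] (((let u = ((\v.(\w.false)) true) in ((\p.(\q.(\r.false))) 1)) (\s.(s + s))) (\t.(if t then ((\a.false) ((\b.t) true)) else t)))
step 2: [let@0.0] ((((\p.(\q.(\r.false))) 1) (\s.(s + s))) (\t.(if t then ((\a.false) ((\b.t) true)) else t)))
step 3: [beta@0.0] (((\q.(\r.false)) (\s.(s + s))) (\t.(if t then ((\a.false) ((\b.t) true)) else t)))
step 4: [beta@0] ((\r.false) (\t.(if t then ((\a.false) ((\b.t) true)) else t)))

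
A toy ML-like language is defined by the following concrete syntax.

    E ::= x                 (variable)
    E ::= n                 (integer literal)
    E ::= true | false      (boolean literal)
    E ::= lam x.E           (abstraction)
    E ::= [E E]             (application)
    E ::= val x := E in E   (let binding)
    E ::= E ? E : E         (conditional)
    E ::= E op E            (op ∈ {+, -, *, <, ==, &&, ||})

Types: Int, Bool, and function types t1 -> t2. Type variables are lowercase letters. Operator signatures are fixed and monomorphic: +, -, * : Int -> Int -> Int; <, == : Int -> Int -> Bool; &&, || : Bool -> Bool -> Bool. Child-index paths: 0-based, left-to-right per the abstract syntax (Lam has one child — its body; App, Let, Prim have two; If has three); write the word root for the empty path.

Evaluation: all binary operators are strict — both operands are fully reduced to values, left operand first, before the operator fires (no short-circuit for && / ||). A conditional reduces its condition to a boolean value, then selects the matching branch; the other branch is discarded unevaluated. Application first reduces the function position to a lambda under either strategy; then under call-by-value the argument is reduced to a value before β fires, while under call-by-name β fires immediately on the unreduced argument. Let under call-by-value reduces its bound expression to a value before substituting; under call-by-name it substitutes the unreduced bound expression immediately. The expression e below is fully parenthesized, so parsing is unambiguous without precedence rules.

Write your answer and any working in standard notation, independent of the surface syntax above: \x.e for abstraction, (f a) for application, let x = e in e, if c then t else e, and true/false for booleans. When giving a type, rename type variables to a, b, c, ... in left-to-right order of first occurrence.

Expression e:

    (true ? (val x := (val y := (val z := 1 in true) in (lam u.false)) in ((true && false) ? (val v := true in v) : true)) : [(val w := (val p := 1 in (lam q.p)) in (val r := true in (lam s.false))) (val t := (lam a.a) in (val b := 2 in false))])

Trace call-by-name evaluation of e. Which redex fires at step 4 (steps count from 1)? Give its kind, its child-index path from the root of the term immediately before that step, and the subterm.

Trace:
step 0: (if true then (let x = (let y = (let z = 1 in true) in (\u.false)) in (if (true && false) then (let v = true in v) else true)) else ((let w = (let p = 1 in (\q.p)) in (let r = true in (\s.false))) (let t = (\a.a) in (let b = 2 in false))))
step 1: [if@root] (let x = (let y = (let z = 1 in true) in (\u.false)) in (if (true && false) then (let v = true in v) else true))
step 2: [let@root] (if (true && false) then (let v = true in v) else true)
step 3: [delta@0] (if false then (let v = true in v) else true)
step 4: [if@root] true

Answer: if at root : (if false then (let v = true in v) else true)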